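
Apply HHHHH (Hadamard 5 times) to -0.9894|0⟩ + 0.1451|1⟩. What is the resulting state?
-0.597|0⟩ - 0.8022|1⟩

H² = I, so H^5 = H: a single Hadamard. With (a, b) = (-0.9894, 0.1451), H gives ((a + b)/√2, (a − b)/√2) = (-0.597, -0.8022).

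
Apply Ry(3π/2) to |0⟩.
-1/√2|0⟩ + 1/√2|1⟩

Ry(3π/2) = [[cos(θ/2), −sin(θ/2)], [sin(θ/2), cos(θ/2)]]; θ = 3π/2, cos(θ/2) ≈ -0.707107, sin(θ/2) ≈ 0.707107.
With a = amp(|0⟩) = 1 and b = amp(|1⟩) = 0:
new amp(|0⟩) = (-0.707107)·a + (-0.707107)·b = -1/√2
new amp(|1⟩) = (0.707107)·a + (-0.707107)·b = 1/√2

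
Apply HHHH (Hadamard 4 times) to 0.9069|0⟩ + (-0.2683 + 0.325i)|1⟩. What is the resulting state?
0.9069|0⟩ + (-0.2683 + 0.325i)|1⟩

H² = I, so an even number of Hadamards cancels: H^4 = I and the state is unchanged.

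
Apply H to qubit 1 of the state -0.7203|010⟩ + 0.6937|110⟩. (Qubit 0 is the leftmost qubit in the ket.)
-0.5093|000⟩ + 0.5093|010⟩ + 0.4905|100⟩ - 0.4905|110⟩

H on qubit 1 mixes each pair of kets that differ only in qubit 1: amplitudes (a, b) of (|…0…⟩, |…1…⟩) become ((a + b)/√2, (a − b)/√2). Kets absent from the input have amplitude 0.
(|000⟩, |010⟩): (a, b) = (0, -0.7203) → (-0.5093, 0.5093)
(|100⟩, |110⟩): (a, b) = (0, 0.6937) → (0.4905, -0.4905)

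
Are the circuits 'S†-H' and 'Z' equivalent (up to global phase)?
No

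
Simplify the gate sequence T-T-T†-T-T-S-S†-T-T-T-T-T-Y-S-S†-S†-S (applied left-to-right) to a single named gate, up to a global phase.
Y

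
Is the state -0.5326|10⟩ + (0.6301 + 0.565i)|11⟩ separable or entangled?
Separable

Writing the state as a|00⟩ + b|01⟩ + c|10⟩ + d|11⟩, it is a product state iff ad − bc = 0.
Here (a, b, c, d) = (0, 0, -0.5326, (0.6301 + 0.565i)): ad − bc = (0)(0.6301 + 0.565i) − (0)(-0.5326) = 0, so the state is separable.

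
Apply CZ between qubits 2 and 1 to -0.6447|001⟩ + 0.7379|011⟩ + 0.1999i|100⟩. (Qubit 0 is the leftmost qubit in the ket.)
-0.6447|001⟩ - 0.7379|011⟩ + 0.1999i|100⟩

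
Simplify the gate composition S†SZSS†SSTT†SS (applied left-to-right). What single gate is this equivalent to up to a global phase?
Z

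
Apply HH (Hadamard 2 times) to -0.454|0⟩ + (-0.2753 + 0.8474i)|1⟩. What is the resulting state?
-0.454|0⟩ + (-0.2753 + 0.8474i)|1⟩

H² = I, so an even number of Hadamards cancels: H^2 = I and the state is unchanged.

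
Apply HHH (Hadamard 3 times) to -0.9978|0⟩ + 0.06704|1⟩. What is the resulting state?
-0.6581|0⟩ - 0.753|1⟩

H² = I, so H^3 = H: a single Hadamard. With (a, b) = (-0.9978, 0.06704), H gives ((a + b)/√2, (a − b)/√2) = (-0.6581, -0.753).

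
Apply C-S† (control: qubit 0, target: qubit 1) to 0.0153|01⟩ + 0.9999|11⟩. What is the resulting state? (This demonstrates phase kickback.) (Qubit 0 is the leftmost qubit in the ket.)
0.0153|01⟩ - 0.9999i|11⟩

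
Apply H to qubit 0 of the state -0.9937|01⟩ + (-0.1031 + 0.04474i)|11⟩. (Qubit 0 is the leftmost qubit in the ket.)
(-0.7756 + 0.03164i)|01⟩ + (-0.6297 - 0.03164i)|11⟩

H on qubit 0 mixes each pair of kets that differ only in qubit 0: amplitudes (a, b) of (|…0…⟩, |…1…⟩) become ((a + b)/√2, (a − b)/√2). Kets absent from the input have amplitude 0.
(|01⟩, |11⟩): (a, b) = (-0.9937, (-0.1031 + 0.04474i)) → ((-0.7756 + 0.03164i), (-0.6297 - 0.03164i))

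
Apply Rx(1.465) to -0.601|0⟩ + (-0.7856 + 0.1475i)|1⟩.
(-0.3482 + 0.5254i)|0⟩ + (-0.5841 + 0.5116i)|1⟩

Rx(1.465) = [[cos(θ/2), −i·sin(θ/2)], [−i·sin(θ/2), cos(θ/2)]]; θ = 1.465, cos(θ/2) ≈ 0.743505, sin(θ/2) ≈ 0.66873.
With a = amp(|0⟩) = -0.601 and b = amp(|1⟩) = (-0.7856 + 0.1475i):
new amp(|0⟩) = (0.743505)·a + (-0.66873i)·b = (-0.3482 + 0.5254i)
new amp(|1⟩) = (-0.66873i)·a + (0.743505)·b = (-0.5841 + 0.5116i)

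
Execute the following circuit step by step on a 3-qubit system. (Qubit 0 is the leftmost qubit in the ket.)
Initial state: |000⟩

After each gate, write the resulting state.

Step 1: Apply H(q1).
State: 1/√2|000⟩ + 1/√2|010⟩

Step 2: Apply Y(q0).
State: (1/√2)i|100⟩ + (1/√2)i|110⟩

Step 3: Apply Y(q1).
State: 1/√2|100⟩ - 1/√2|110⟩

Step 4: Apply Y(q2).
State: (1/√2)i|101⟩ - (1/√2)i|111⟩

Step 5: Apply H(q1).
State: i|111⟩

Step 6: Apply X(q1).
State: i|101⟩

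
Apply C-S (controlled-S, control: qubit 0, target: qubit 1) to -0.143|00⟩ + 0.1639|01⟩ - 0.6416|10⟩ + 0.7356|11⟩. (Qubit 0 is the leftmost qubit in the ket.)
-0.143|00⟩ + 0.1639|01⟩ - 0.6416|10⟩ + 0.7356i|11⟩

C-S leaves the control-|0⟩ kets |00⟩, |01⟩ unchanged and applies S to qubit 1 on the control-|1⟩ pair (|10⟩, |11⟩).
S = [[1, 0], [0, i]].
With a = amp(|10⟩) = -0.6416 and b = amp(|11⟩) = 0.7356:
new amp(|10⟩) = (1)·a = -0.6416
new amp(|11⟩) = (i)·b = 0.7356i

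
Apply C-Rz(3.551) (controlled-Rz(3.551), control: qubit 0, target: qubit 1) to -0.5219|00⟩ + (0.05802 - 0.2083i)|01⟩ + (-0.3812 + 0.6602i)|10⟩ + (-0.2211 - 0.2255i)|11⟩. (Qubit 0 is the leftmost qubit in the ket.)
-0.5219|00⟩ + (0.05802 - 0.2083i)|01⟩ + (0.7239 + 0.239i)|10⟩ + (0.2657 - 0.1706i)|11⟩

C-Rz(3.551) leaves the control-|0⟩ kets |00⟩, |01⟩ unchanged and applies Rz(3.551) to qubit 1 on the control-|1⟩ pair (|10⟩, |11⟩).
Rz(3.551) = [[e^(−iθ/2), 0], [0, e^(iθ/2)]] with e^(±iθ/2) = cos(θ/2) ± i·sin(θ/2); θ = 3.551, cos(θ/2) ≈ -0.203277, sin(θ/2) ≈ 0.979121.
With a = amp(|10⟩) = (-0.3812 + 0.6602i) and b = amp(|11⟩) = (-0.2211 - 0.2255i):
new amp(|10⟩) = (-0.203277 - 0.979121i)·a = (0.7239 + 0.239i)
new amp(|11⟩) = (-0.203277 + 0.979121i)·b = (0.2657 - 0.1706i)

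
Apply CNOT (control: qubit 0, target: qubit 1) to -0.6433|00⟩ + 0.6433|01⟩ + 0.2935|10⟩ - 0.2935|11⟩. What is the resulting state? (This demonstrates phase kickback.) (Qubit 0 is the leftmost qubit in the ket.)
-0.6433|00⟩ + 0.6433|01⟩ - 0.2935|10⟩ + 0.2935|11⟩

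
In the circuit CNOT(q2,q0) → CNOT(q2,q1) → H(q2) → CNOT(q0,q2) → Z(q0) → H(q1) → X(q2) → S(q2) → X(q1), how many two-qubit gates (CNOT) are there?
3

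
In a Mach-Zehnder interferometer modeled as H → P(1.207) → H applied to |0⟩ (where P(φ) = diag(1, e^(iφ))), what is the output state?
(0.6779 + 0.4673i)|0⟩ + (0.3221 - 0.4673i)|1⟩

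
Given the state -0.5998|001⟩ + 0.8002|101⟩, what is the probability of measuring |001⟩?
0.3598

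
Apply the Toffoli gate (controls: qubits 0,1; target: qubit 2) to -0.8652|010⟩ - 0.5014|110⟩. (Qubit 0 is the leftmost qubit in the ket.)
-0.8652|010⟩ - 0.5014|111⟩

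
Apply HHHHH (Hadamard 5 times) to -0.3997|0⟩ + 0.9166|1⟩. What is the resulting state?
0.3655|0⟩ - 0.9308|1⟩

H² = I, so H^5 = H: a single Hadamard. With (a, b) = (-0.3997, 0.9166), H gives ((a + b)/√2, (a − b)/√2) = (0.3655, -0.9308).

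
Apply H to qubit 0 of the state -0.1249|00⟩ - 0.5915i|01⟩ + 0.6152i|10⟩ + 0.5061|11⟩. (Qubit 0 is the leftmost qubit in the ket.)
(-0.08832 + 0.435i)|00⟩ + (0.3579 - 0.4183i)|01⟩ + (-0.08832 - 0.435i)|10⟩ + (-0.3579 - 0.4183i)|11⟩

H on qubit 0 mixes each pair of kets that differ only in qubit 0: amplitudes (a, b) of (|…0…⟩, |…1…⟩) become ((a + b)/√2, (a − b)/√2). Kets absent from the input have amplitude 0.
(|00⟩, |10⟩): (a, b) = (-0.1249, 0.6152i) → ((-0.08832 + 0.435i), (-0.08832 - 0.435i))
(|01⟩, |11⟩): (a, b) = (-0.5915i, 0.5061) → ((0.3579 - 0.4183i), (-0.3579 - 0.4183i))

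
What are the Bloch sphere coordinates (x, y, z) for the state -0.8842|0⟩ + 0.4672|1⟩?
(-0.8262, 0, 0.5635)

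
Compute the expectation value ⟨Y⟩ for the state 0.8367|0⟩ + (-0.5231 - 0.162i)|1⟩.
-0.2711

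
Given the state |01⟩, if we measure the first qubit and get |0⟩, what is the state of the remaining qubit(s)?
|1⟩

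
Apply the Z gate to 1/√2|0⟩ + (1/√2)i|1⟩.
1/√2|0⟩ - (1/√2)i|1⟩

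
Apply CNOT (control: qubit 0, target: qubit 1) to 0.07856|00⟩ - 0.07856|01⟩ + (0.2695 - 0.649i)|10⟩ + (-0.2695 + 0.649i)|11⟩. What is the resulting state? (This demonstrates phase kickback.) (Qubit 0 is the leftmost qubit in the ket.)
0.07856|00⟩ - 0.07856|01⟩ + (-0.2695 + 0.649i)|10⟩ + (0.2695 - 0.649i)|11⟩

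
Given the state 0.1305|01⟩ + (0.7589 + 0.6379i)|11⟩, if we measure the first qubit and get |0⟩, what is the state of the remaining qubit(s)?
|1⟩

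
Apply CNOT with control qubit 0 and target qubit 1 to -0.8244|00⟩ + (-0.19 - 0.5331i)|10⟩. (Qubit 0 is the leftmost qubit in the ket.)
-0.8244|00⟩ + (-0.19 - 0.5331i)|11⟩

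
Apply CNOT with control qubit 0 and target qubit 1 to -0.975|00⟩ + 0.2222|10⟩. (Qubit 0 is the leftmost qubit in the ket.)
-0.975|00⟩ + 0.2222|11⟩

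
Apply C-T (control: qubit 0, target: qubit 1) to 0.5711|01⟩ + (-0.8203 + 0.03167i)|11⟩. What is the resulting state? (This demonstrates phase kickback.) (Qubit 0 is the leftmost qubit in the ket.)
0.5711|01⟩ + (-0.6024 - 0.5576i)|11⟩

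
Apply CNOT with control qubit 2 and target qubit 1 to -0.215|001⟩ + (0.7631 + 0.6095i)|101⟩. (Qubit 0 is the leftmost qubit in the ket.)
-0.215|011⟩ + (0.7631 + 0.6095i)|111⟩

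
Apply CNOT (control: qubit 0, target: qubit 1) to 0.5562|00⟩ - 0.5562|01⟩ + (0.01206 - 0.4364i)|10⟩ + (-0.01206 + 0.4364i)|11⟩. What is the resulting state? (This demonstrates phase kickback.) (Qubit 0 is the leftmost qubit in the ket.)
0.5562|00⟩ - 0.5562|01⟩ + (-0.01206 + 0.4364i)|10⟩ + (0.01206 - 0.4364i)|11⟩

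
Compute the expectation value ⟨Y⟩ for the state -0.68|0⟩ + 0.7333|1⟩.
0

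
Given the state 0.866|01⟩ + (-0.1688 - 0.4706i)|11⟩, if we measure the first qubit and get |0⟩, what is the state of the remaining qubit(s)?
|1⟩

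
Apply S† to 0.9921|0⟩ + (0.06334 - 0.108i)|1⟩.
0.9921|0⟩ + (-0.108 - 0.06334i)|1⟩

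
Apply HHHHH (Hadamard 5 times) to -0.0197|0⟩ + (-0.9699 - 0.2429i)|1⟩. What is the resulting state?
(-0.6998 - 0.1718i)|0⟩ + (0.6719 + 0.1718i)|1⟩

H² = I, so H^5 = H: a single Hadamard. With (a, b) = (-0.0197, (-0.9699 - 0.2429i)), H gives ((a + b)/√2, (a − b)/√2) = ((-0.6998 - 0.1718i), (0.6719 + 0.1718i)).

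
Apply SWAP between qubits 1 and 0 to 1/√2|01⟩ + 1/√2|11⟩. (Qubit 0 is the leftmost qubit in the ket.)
1/√2|10⟩ + 1/√2|11⟩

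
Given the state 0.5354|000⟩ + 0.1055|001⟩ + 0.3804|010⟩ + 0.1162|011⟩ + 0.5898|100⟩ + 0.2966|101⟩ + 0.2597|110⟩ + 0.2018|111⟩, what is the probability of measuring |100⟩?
0.3479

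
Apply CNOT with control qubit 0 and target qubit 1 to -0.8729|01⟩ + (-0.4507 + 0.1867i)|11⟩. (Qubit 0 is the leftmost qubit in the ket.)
-0.8729|01⟩ + (-0.4507 + 0.1867i)|10⟩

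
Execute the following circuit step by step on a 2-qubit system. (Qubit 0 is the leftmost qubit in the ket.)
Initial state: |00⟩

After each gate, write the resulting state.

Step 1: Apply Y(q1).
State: i|01⟩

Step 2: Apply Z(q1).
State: -i|01⟩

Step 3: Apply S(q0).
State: -i|01⟩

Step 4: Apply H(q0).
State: -(1/√2)i|01⟩ - (1/√2)i|11⟩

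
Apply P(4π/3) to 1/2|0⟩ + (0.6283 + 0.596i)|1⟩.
1/2|0⟩ + (0.202 - 0.8421i)|1⟩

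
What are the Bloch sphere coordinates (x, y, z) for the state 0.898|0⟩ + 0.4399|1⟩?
(0.7901, 0, 0.6129)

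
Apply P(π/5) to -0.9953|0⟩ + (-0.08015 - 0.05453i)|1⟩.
-0.9953|0⟩ + (-0.03279 - 0.09123i)|1⟩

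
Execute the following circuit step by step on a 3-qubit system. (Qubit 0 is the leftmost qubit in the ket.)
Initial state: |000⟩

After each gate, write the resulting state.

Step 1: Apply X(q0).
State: |100⟩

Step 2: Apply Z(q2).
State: |100⟩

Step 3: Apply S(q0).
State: i|100⟩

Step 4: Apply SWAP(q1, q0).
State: i|010⟩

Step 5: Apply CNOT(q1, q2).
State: i|011⟩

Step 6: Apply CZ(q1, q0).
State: i|011⟩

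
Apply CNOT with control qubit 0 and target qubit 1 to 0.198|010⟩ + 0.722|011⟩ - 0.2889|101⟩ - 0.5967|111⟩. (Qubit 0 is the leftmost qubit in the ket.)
0.198|010⟩ + 0.722|011⟩ - 0.5967|101⟩ - 0.2889|111⟩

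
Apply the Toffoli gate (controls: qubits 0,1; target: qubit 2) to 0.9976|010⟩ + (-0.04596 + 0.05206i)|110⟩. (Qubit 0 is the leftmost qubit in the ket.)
0.9976|010⟩ + (-0.04596 + 0.05206i)|111⟩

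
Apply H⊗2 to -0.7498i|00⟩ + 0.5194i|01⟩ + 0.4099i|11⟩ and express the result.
0.08975i|00⟩ - 0.8396i|01⟩ - 0.3202i|10⟩ - 0.4297i|11⟩

H⊗2 gives amp(|y⟩) = (1/2) Σ_x (−1)^(x·y) amp(|x⟩), where x·y is the number of positions in which both x and y have a 1.
|00⟩: (-0.7498i + 0.5194i + 0.4099i)/2 = 0.08975i
|01⟩: (-0.7498i - 0.5194i - 0.4099i)/2 = -0.8396i
|10⟩: (-0.7498i + 0.5194i - 0.4099i)/2 = -0.3202i
|11⟩: (-0.7498i - 0.5194i + 0.4099i)/2 = -0.4297i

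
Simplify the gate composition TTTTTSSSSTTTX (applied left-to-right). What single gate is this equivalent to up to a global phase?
X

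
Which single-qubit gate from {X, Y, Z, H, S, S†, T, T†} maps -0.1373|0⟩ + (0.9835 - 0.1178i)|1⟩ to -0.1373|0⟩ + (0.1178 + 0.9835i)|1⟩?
S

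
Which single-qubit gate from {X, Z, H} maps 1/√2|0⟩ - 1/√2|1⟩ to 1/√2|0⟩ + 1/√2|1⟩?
Z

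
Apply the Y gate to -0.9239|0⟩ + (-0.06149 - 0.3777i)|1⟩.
(-0.3777 + 0.06149i)|0⟩ - 0.9239i|1⟩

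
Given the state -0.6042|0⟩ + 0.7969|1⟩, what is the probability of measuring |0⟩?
0.3651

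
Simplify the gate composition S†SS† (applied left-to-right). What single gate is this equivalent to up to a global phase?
S†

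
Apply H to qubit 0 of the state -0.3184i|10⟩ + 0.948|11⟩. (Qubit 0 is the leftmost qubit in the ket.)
-0.2251i|00⟩ + 0.6703|01⟩ + 0.2251i|10⟩ - 0.6703|11⟩

H on qubit 0 mixes each pair of kets that differ only in qubit 0: amplitudes (a, b) of (|…0…⟩, |…1…⟩) become ((a + b)/√2, (a − b)/√2). Kets absent from the input have amplitude 0.
(|00⟩, |10⟩): (a, b) = (0, -0.3184i) → (-0.2251i, 0.2251i)
(|01⟩, |11⟩): (a, b) = (0, 0.948) → (0.6703, -0.6703)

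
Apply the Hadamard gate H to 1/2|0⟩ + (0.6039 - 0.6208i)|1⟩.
(0.7806 - 0.439i)|0⟩ + (-0.07347 + 0.439i)|1⟩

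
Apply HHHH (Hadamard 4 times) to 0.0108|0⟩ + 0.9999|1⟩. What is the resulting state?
0.0108|0⟩ + 0.9999|1⟩

H² = I, so an even number of Hadamards cancels: H^4 = I and the state is unchanged.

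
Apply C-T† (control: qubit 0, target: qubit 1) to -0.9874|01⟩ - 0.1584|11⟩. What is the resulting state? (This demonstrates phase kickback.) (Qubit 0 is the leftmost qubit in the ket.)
-0.9874|01⟩ + (-0.112 + 0.112i)|11⟩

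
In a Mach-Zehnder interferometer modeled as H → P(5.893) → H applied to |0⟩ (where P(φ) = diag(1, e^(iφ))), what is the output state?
(0.9624 - 0.1902i)|0⟩ + (0.03758 + 0.1902i)|1⟩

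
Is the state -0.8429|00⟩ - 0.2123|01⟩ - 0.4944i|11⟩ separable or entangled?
Entangled

Writing the state as a|00⟩ + b|01⟩ + c|10⟩ + d|11⟩, it is a product state iff ad − bc = 0.
Here (a, b, c, d) = (-0.8429, -0.2123, 0, -0.4944i): ad − bc = (-0.8429)(-0.4944i) − (-0.2123)(0) = 0.4167i ≠ 0, so the state is entangled.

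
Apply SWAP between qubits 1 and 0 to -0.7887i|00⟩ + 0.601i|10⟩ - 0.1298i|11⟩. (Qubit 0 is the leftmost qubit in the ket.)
-0.7887i|00⟩ + 0.601i|01⟩ - 0.1298i|11⟩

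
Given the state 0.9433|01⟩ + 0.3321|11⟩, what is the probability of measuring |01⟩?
0.8898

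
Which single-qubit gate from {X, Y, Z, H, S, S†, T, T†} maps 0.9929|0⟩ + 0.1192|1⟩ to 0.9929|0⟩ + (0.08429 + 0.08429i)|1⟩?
T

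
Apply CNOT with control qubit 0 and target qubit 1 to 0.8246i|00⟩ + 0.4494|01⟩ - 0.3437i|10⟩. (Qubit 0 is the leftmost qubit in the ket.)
0.8246i|00⟩ + 0.4494|01⟩ - 0.3437i|11⟩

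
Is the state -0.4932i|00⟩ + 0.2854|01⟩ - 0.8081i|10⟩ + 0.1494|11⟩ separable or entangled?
Entangled

Writing the state as a|00⟩ + b|01⟩ + c|10⟩ + d|11⟩, it is a product state iff ad − bc = 0.
Here (a, b, c, d) = (-0.4932i, 0.2854, -0.8081i, 0.1494): ad − bc = (-0.4932i)(0.1494) − (0.2854)(-0.8081i) = 0.1569i ≠ 0, so the state is entangled.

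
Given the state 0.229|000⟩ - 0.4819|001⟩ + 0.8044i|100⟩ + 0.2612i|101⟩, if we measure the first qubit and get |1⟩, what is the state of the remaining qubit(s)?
0.9511i|00⟩ + 0.3088i|01⟩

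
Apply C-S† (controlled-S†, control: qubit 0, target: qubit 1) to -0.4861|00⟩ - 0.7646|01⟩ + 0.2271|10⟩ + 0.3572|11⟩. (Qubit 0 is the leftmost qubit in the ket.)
-0.4861|00⟩ - 0.7646|01⟩ + 0.2271|10⟩ - 0.3572i|11⟩

C-S† leaves the control-|0⟩ kets |00⟩, |01⟩ unchanged and applies S† to qubit 1 on the control-|1⟩ pair (|10⟩, |11⟩).
S† = [[1, 0], [0, -i]].
With a = amp(|10⟩) = 0.2271 and b = amp(|11⟩) = 0.3572:
new amp(|10⟩) = (1)·a = 0.2271
new amp(|11⟩) = (-i)·b = -0.3572i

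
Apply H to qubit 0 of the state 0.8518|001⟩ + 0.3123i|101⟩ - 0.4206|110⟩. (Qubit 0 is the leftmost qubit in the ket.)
(0.6023 + 0.2208i)|001⟩ - 0.2974|010⟩ + (0.6023 - 0.2208i)|101⟩ + 0.2974|110⟩

H on qubit 0 mixes each pair of kets that differ only in qubit 0: amplitudes (a, b) of (|…0…⟩, |…1…⟩) become ((a + b)/√2, (a − b)/√2). Kets absent from the input have amplitude 0.
(|001⟩, |101⟩): (a, b) = (0.8518, 0.3123i) → ((0.6023 + 0.2208i), (0.6023 - 0.2208i))
(|010⟩, |110⟩): (a, b) = (0, -0.4206) → (-0.2974, 0.2974)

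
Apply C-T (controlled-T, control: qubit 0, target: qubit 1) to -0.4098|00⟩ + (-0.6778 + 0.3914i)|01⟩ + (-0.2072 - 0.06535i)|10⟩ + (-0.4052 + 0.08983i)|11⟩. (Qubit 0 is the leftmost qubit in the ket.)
-0.4098|00⟩ + (-0.6778 + 0.3914i)|01⟩ + (-0.2072 - 0.06535i)|10⟩ + (-0.35 - 0.223i)|11⟩

C-T leaves the control-|0⟩ kets |00⟩, |01⟩ unchanged and applies T to qubit 1 on the control-|1⟩ pair (|10⟩, |11⟩).
T = [[1, 0], [0, (1/√2 + (1/√2)i)]].
With a = amp(|10⟩) = (-0.2072 - 0.06535i) and b = amp(|11⟩) = (-0.4052 + 0.08983i):
new amp(|10⟩) = (1)·a = (-0.2072 - 0.06535i)
new amp(|11⟩) = (1/√2 + (1/√2)i)·b = (-0.35 - 0.223i)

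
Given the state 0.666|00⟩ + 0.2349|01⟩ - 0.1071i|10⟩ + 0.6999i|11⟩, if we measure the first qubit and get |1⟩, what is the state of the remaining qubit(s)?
-0.1513i|0⟩ + 0.9885i|1⟩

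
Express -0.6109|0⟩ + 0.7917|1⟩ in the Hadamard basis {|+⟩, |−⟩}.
0.1278|+⟩ - 0.9918|−⟩

With |ψ⟩ = α|0⟩ + β|1⟩, the Hadamard-basis coefficients are ⟨+|ψ⟩ = (α + β)/√2 and ⟨−|ψ⟩ = (α − β)/√2.
Here α = -0.6109, β = 0.7917: (α + β)/√2 = 0.1278, (α − β)/√2 = -0.9918.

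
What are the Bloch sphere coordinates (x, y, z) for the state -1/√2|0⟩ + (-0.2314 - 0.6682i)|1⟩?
(0.3272, 0.945, -0.0000372)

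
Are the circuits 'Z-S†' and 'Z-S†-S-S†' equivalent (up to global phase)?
Yes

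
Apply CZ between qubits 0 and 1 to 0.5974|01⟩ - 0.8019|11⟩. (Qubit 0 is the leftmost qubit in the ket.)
0.5974|01⟩ + 0.8019|11⟩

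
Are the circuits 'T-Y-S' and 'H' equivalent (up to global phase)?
No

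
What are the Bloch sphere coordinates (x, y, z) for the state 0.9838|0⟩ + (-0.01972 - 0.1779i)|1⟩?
(-0.0388, -0.35, 0.9358)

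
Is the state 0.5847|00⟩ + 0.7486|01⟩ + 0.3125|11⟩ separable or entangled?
Entangled

Writing the state as a|00⟩ + b|01⟩ + c|10⟩ + d|11⟩, it is a product state iff ad − bc = 0.
Here (a, b, c, d) = (0.5847, 0.7486, 0, 0.3125): ad − bc = (0.5847)(0.3125) − (0.7486)(0) = 0.1827 ≠ 0, so the state is entangled.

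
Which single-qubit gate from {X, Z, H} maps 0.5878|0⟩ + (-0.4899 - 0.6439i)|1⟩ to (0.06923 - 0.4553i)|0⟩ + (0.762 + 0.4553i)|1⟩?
H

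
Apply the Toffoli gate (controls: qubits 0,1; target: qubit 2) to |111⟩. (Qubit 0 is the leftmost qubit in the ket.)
|110⟩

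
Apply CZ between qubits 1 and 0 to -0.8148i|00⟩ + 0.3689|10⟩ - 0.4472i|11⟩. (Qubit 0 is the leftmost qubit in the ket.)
-0.8148i|00⟩ + 0.3689|10⟩ + 0.4472i|11⟩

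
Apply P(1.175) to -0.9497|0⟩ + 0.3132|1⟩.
-0.9497|0⟩ + (0.1208 + 0.289i)|1⟩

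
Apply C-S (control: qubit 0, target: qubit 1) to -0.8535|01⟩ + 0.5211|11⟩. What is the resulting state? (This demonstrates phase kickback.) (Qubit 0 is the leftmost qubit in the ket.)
-0.8535|01⟩ + 0.5211i|11⟩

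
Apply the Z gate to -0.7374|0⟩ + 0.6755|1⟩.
-0.7374|0⟩ - 0.6755|1⟩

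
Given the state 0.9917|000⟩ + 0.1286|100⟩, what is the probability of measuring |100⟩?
0.01654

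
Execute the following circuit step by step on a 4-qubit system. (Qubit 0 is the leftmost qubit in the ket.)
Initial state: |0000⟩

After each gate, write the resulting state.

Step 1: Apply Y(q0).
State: i|1000⟩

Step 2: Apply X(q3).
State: i|1001⟩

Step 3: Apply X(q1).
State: i|1101⟩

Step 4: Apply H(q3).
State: (1/√2)i|1100⟩ - (1/√2)i|1101⟩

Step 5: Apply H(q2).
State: (1/2)i|1100⟩ - (1/2)i|1101⟩ + (1/2)i|1110⟩ - (1/2)i|1111⟩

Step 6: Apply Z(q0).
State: -(1/2)i|1100⟩ + (1/2)i|1101⟩ - (1/2)i|1110⟩ + (1/2)i|1111⟩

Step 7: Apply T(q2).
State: -(1/2)i|1100⟩ + (1/2)i|1101⟩ + (1/√8 - (1/√8)i)|1110⟩ + (-1/√8 + (1/√8)i)|1111⟩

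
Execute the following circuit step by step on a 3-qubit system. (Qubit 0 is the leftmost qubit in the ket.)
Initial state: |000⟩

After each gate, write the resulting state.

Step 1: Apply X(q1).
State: |010⟩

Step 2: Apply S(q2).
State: |010⟩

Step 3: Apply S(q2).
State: |010⟩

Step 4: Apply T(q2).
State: |010⟩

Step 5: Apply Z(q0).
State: |010⟩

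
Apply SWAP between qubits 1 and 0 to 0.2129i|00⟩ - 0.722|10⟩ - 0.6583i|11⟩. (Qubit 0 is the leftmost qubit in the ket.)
0.2129i|00⟩ - 0.722|01⟩ - 0.6583i|11⟩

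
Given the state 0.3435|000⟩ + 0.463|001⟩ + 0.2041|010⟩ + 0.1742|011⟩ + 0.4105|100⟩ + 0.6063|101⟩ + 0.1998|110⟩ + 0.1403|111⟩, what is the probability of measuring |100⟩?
0.1685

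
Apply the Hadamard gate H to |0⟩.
1/√2|0⟩ + 1/√2|1⟩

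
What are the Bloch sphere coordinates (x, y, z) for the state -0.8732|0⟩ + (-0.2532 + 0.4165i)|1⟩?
(0.4422, -0.7274, 0.5249)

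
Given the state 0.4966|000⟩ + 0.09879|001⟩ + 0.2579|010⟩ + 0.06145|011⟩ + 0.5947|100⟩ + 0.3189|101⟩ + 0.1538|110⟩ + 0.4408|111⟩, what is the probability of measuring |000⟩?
0.2466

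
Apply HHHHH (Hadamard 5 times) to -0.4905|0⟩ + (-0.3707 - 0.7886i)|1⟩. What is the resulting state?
(-0.609 - 0.5576i)|0⟩ + (-0.08471 + 0.5576i)|1⟩

H² = I, so H^5 = H: a single Hadamard. With (a, b) = (-0.4905, (-0.3707 - 0.7886i)), H gives ((a + b)/√2, (a − b)/√2) = ((-0.609 - 0.5576i), (-0.08471 + 0.5576i)).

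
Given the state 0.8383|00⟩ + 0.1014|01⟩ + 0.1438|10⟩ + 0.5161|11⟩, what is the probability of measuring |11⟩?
0.2664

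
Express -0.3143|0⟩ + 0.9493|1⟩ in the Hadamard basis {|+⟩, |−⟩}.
0.449|+⟩ - 0.8935|−⟩

With |ψ⟩ = α|0⟩ + β|1⟩, the Hadamard-basis coefficients are ⟨+|ψ⟩ = (α + β)/√2 and ⟨−|ψ⟩ = (α − β)/√2.
Here α = -0.3143, β = 0.9493: (α + β)/√2 = 0.449, (α − β)/√2 = -0.8935.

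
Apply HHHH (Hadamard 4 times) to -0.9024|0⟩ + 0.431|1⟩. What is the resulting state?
-0.9024|0⟩ + 0.431|1⟩

H² = I, so an even number of Hadamards cancels: H^4 = I and the state is unchanged.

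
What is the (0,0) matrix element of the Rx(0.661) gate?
0.9459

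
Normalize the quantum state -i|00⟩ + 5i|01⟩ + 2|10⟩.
-0.1826i|00⟩ + 0.9129i|01⟩ + 0.3651|10⟩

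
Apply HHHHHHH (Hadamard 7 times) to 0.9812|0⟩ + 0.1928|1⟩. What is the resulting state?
0.8301|0⟩ + 0.5575|1⟩

H² = I, so H^7 = H: a single Hadamard. With (a, b) = (0.9812, 0.1928), H gives ((a + b)/√2, (a − b)/√2) = (0.8301, 0.5575).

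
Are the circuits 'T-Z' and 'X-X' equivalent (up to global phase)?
No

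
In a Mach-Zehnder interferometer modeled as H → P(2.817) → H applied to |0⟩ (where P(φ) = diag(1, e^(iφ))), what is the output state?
(0.02611 + 0.1595i)|0⟩ + (0.9739 - 0.1595i)|1⟩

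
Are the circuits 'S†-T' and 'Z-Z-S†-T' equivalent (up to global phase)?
Yes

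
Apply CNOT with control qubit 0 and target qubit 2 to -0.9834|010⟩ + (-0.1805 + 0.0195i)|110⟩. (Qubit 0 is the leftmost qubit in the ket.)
-0.9834|010⟩ + (-0.1805 + 0.0195i)|111⟩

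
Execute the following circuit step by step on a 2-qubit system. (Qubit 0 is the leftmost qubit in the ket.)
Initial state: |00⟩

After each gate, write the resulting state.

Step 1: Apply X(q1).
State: |01⟩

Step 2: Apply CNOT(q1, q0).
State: |11⟩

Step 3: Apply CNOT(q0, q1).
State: |10⟩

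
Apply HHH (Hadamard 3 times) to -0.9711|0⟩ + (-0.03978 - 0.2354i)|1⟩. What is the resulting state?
(-0.7148 - 0.1665i)|0⟩ + (-0.6585 + 0.1665i)|1⟩

H² = I, so H^3 = H: a single Hadamard. With (a, b) = (-0.9711, (-0.03978 - 0.2354i)), H gives ((a + b)/√2, (a − b)/√2) = ((-0.7148 - 0.1665i), (-0.6585 + 0.1665i)).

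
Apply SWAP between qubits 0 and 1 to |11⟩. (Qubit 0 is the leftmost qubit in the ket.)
|11⟩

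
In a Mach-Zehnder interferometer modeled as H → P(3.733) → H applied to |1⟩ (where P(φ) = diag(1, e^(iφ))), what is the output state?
(0.9151 + 0.2788i)|0⟩ + (0.08492 - 0.2788i)|1⟩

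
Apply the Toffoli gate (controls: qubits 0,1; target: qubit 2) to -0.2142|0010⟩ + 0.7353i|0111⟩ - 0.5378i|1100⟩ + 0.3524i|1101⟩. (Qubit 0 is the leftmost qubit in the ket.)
-0.2142|0010⟩ + 0.7353i|0111⟩ - 0.5378i|1110⟩ + 0.3524i|1111⟩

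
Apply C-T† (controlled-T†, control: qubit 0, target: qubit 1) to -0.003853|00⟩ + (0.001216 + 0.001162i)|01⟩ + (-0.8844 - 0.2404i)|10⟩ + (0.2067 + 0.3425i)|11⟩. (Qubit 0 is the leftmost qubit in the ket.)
-0.003853|00⟩ + (0.001216 + 0.001162i)|01⟩ + (-0.8844 - 0.2404i)|10⟩ + (0.3883 + 0.09603i)|11⟩

C-T† leaves the control-|0⟩ kets |00⟩, |01⟩ unchanged and applies T† to qubit 1 on the control-|1⟩ pair (|10⟩, |11⟩).
T† = [[1, 0], [0, (1/√2 - (1/√2)i)]].
With a = amp(|10⟩) = (-0.8844 - 0.2404i) and b = amp(|11⟩) = (0.2067 + 0.3425i):
new amp(|10⟩) = (1)·a = (-0.8844 - 0.2404i)
new amp(|11⟩) = (1/√2 - (1/√2)i)·b = (0.3883 + 0.09603i)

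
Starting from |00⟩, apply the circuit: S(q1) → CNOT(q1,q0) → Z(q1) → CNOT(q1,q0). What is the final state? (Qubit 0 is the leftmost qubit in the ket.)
|00⟩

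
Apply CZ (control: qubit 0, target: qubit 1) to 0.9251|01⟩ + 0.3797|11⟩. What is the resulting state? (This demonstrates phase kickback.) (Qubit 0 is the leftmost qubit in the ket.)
0.9251|01⟩ - 0.3797|11⟩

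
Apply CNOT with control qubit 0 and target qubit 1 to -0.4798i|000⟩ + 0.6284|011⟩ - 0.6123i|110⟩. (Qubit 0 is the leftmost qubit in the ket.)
-0.4798i|000⟩ + 0.6284|011⟩ - 0.6123i|100⟩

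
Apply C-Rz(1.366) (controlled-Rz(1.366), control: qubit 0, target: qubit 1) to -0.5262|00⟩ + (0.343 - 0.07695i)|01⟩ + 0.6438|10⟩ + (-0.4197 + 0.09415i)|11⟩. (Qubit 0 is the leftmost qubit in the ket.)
-0.5262|00⟩ + (0.343 - 0.07695i)|01⟩ + (0.4994 - 0.4063i)|10⟩ + (-0.385 - 0.1919i)|11⟩

C-Rz(1.366) leaves the control-|0⟩ kets |00⟩, |01⟩ unchanged and applies Rz(1.366) to qubit 1 on the control-|1⟩ pair (|10⟩, |11⟩).
Rz(1.366) = [[e^(−iθ/2), 0], [0, e^(iθ/2)]] with e^(±iθ/2) = cos(θ/2) ± i·sin(θ/2); θ = 1.366, cos(θ/2) ≈ 0.775683, sin(θ/2) ≈ 0.631123.
With a = amp(|10⟩) = 0.6438 and b = amp(|11⟩) = (-0.4197 + 0.09415i):
new amp(|10⟩) = (0.775683 - 0.631123i)·a = (0.4994 - 0.4063i)
new amp(|11⟩) = (0.775683 + 0.631123i)·b = (-0.385 - 0.1919i)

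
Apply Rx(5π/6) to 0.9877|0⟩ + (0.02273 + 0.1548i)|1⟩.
(0.4052 - 0.02196i)|0⟩ + (0.005883 - 0.914i)|1⟩

Rx(5π/6) = [[cos(θ/2), −i·sin(θ/2)], [−i·sin(θ/2), cos(θ/2)]]; θ = 5π/6, cos(θ/2) ≈ 0.258819, sin(θ/2) ≈ 0.965926.
With a = amp(|0⟩) = 0.9877 and b = amp(|1⟩) = (0.02273 + 0.1548i):
new amp(|0⟩) = (0.258819)·a + (-0.965926i)·b = (0.4052 - 0.02196i)
new amp(|1⟩) = (-0.965926i)·a + (0.258819)·b = (0.005883 - 0.914i)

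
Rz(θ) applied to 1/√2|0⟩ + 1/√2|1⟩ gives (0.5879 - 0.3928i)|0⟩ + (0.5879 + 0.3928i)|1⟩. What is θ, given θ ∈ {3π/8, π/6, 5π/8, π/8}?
3π/8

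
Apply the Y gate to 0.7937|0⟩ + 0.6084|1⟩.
-0.6084i|0⟩ + 0.7937i|1⟩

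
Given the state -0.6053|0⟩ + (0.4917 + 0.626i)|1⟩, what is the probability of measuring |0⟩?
0.3664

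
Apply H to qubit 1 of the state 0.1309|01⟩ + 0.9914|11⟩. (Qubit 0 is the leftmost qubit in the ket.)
0.09256|00⟩ - 0.09256|01⟩ + 0.701|10⟩ - 0.701|11⟩

H on qubit 1 mixes each pair of kets that differ only in qubit 1: amplitudes (a, b) of (|…0…⟩, |…1…⟩) become ((a + b)/√2, (a − b)/√2). Kets absent from the input have amplitude 0.
(|00⟩, |01⟩): (a, b) = (0, 0.1309) → (0.09256, -0.09256)
(|10⟩, |11⟩): (a, b) = (0, 0.9914) → (0.701, -0.701)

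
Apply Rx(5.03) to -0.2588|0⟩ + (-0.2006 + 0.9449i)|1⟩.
(0.7637 + 0.1176i)|0⟩ + (0.1625 - 0.6136i)|1⟩

Rx(5.03) = [[cos(θ/2), −i·sin(θ/2)], [−i·sin(θ/2), cos(θ/2)]]; θ = 5.03, cos(θ/2) ≈ -0.81003, sin(θ/2) ≈ 0.586388.
With a = amp(|0⟩) = -0.2588 and b = amp(|1⟩) = (-0.2006 + 0.9449i):
new amp(|0⟩) = (-0.81003)·a + (-0.586388i)·b = (0.7637 + 0.1176i)
new amp(|1⟩) = (-0.586388i)·a + (-0.81003)·b = (0.1625 - 0.6136i)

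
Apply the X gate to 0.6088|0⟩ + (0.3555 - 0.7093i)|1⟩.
(0.3555 - 0.7093i)|0⟩ + 0.6088|1⟩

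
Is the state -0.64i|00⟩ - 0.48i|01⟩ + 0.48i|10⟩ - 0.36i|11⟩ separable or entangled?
Entangled

Writing the state as a|00⟩ + b|01⟩ + c|10⟩ + d|11⟩, it is a product state iff ad − bc = 0.
Here (a, b, c, d) = (-0.64i, -0.48i, 0.48i, -0.36i): ad − bc = (-0.64i)(-0.36i) − (-0.48i)(0.48i) = -0.4608 ≠ 0, so the state is entangled.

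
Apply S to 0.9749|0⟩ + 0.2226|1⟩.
0.9749|0⟩ + 0.2226i|1⟩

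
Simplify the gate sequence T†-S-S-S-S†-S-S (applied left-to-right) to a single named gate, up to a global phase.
T†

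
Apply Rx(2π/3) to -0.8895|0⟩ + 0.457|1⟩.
(-0.4448 - 0.3958i)|0⟩ + (0.2285 + 0.7703i)|1⟩

Rx(2π/3) = [[cos(θ/2), −i·sin(θ/2)], [−i·sin(θ/2), cos(θ/2)]]; θ = 2π/3, cos(θ/2) ≈ 0.5, sin(θ/2) ≈ 0.866025.
With a = amp(|0⟩) = -0.8895 and b = amp(|1⟩) = 0.457:
new amp(|0⟩) = (0.5)·a + (-0.866025i)·b = (-0.4448 - 0.3958i)
new amp(|1⟩) = (-0.866025i)·a + (0.5)·b = (0.2285 + 0.7703i)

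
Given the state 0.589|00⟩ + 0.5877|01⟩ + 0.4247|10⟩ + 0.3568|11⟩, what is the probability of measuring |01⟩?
0.3454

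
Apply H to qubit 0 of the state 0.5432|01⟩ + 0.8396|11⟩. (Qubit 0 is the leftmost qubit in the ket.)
0.9778|01⟩ - 0.2096|11⟩

H on qubit 0 mixes each pair of kets that differ only in qubit 0: amplitudes (a, b) of (|…0…⟩, |…1…⟩) become ((a + b)/√2, (a − b)/√2). Kets absent from the input have amplitude 0.
(|01⟩, |11⟩): (a, b) = (0.5432, 0.8396) → (0.9778, -0.2096)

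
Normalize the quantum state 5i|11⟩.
i|11⟩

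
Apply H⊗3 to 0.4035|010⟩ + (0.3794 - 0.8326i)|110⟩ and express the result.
(0.2768 - 0.2944i)|000⟩ + (0.2768 - 0.2944i)|001⟩ + (-0.2768 + 0.2944i)|010⟩ + (-0.2768 + 0.2944i)|011⟩ + (0.008521 + 0.2944i)|100⟩ + (0.008521 + 0.2944i)|101⟩ + (-0.008521 - 0.2944i)|110⟩ + (-0.008521 - 0.2944i)|111⟩

H⊗3 gives amp(|y⟩) = (1/2√2) Σ_x (−1)^(x·y) amp(|x⟩), where x·y is the number of positions in which both x and y have a 1.
|000⟩: (0.4035 + (0.3794 - 0.8326i))/(2√2) = (0.2768 - 0.2944i)
|001⟩: (0.4035 + (0.3794 - 0.8326i))/(2√2) = (0.2768 - 0.2944i)
|010⟩: (-0.4035 - (0.3794 - 0.8326i))/(2√2) = (-0.2768 + 0.2944i)
|011⟩: (-0.4035 - (0.3794 - 0.8326i))/(2√2) = (-0.2768 + 0.2944i)
|100⟩: (0.4035 - (0.3794 - 0.8326i))/(2√2) = (0.008521 + 0.2944i)
|101⟩: (0.4035 - (0.3794 - 0.8326i))/(2√2) = (0.008521 + 0.2944i)
|110⟩: (-0.4035 + (0.3794 - 0.8326i))/(2√2) = (-0.008521 - 0.2944i)
|111⟩: (-0.4035 + (0.3794 - 0.8326i))/(2√2) = (-0.008521 - 0.2944i)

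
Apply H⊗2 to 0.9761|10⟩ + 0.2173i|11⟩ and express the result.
(0.4881 + 0.1087i)|00⟩ + (0.4881 - 0.1087i)|01⟩ + (-0.4881 - 0.1087i)|10⟩ + (-0.4881 + 0.1087i)|11⟩

H⊗2 gives amp(|y⟩) = (1/2) Σ_x (−1)^(x·y) amp(|x⟩), where x·y is the number of positions in which both x and y have a 1.
|00⟩: (0.9761 + 0.2173i)/2 = (0.4881 + 0.1087i)
|01⟩: (0.9761 - 0.2173i)/2 = (0.4881 - 0.1087i)
|10⟩: (-0.9761 - 0.2173i)/2 = (-0.4881 - 0.1087i)
|11⟩: (-0.9761 + 0.2173i)/2 = (-0.4881 + 0.1087i)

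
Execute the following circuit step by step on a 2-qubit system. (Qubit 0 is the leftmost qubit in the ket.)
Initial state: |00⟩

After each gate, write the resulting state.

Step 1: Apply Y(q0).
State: i|10⟩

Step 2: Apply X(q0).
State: i|00⟩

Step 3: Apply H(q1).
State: (1/√2)i|00⟩ + (1/√2)i|01⟩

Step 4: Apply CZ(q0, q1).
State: (1/√2)i|00⟩ + (1/√2)i|01⟩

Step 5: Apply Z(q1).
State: (1/√2)i|00⟩ - (1/√2)i|01⟩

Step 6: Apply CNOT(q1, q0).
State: (1/√2)i|00⟩ - (1/√2)i|11⟩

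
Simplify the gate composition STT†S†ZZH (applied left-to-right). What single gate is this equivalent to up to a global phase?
H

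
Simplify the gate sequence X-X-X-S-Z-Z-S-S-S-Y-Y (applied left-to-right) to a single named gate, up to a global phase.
X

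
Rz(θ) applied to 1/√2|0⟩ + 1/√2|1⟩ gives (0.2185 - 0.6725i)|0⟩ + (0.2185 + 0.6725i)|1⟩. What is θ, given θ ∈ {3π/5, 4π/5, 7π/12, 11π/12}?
4π/5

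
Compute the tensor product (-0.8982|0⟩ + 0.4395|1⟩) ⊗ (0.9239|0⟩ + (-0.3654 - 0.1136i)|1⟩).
-0.8298|00⟩ + (0.3282 + 0.102i)|01⟩ + 0.4061|10⟩ + (-0.1606 - 0.04993i)|11⟩

amp(|b₁b₂…⟩) = product of the factor amplitudes for bits b₁, b₂, …; only kets whose every factor amplitude is nonzero survive.
|00⟩: (-0.8982)(0.9239) = -0.8298
|01⟩: (-0.8982)(-0.3654 - 0.1136i) = (0.3282 + 0.102i)
|10⟩: (0.4395)(0.9239) = 0.4061
|11⟩: (0.4395)(-0.3654 - 0.1136i) = (-0.1606 - 0.04993i)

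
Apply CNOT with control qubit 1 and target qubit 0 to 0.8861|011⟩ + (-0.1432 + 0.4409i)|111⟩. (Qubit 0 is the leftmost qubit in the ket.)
(-0.1432 + 0.4409i)|011⟩ + 0.8861|111⟩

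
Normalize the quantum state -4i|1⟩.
-i|1⟩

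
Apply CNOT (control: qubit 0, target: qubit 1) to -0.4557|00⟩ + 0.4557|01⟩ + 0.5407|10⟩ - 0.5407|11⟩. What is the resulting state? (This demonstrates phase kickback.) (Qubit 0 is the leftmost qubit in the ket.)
-0.4557|00⟩ + 0.4557|01⟩ - 0.5407|10⟩ + 0.5407|11⟩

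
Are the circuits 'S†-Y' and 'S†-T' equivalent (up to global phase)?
No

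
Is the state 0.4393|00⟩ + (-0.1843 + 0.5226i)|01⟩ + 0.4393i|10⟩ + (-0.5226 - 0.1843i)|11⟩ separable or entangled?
Separable

Writing the state as a|00⟩ + b|01⟩ + c|10⟩ + d|11⟩, it is a product state iff ad − bc = 0.
Here (a, b, c, d) = (0.4393, (-0.1843 + 0.5226i), 0.4393i, (-0.5226 - 0.1843i)): ad − bc = (0.4393)(-0.5226 - 0.1843i) − (-0.1843 + 0.5226i)(0.4393i) = 0, so the state is separable.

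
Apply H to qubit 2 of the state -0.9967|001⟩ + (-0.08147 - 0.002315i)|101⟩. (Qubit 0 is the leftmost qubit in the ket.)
-0.7048|000⟩ + 0.7048|001⟩ + (-0.05761 - 0.001637i)|100⟩ + (0.05761 + 0.001637i)|101⟩

H on qubit 2 mixes each pair of kets that differ only in qubit 2: amplitudes (a, b) of (|…0…⟩, |…1…⟩) become ((a + b)/√2, (a − b)/√2). Kets absent from the input have amplitude 0.
(|000⟩, |001⟩): (a, b) = (0, -0.9967) → (-0.7048, 0.7048)
(|100⟩, |101⟩): (a, b) = (0, (-0.08147 - 0.002315i)) → ((-0.05761 - 0.001637i), (0.05761 + 0.001637i))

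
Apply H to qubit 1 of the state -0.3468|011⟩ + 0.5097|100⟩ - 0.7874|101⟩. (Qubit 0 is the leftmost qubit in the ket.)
-0.2452|001⟩ + 0.2452|011⟩ + 0.3604|100⟩ - 0.5568|101⟩ + 0.3604|110⟩ - 0.5568|111⟩

H on qubit 1 mixes each pair of kets that differ only in qubit 1: amplitudes (a, b) of (|…0…⟩, |…1…⟩) become ((a + b)/√2, (a − b)/√2). Kets absent from the input have amplitude 0.
(|001⟩, |011⟩): (a, b) = (0, -0.3468) → (-0.2452, 0.2452)
(|100⟩, |110⟩): (a, b) = (0.5097, 0) → (0.3604, 0.3604)
(|101⟩, |111⟩): (a, b) = (-0.7874, 0) → (-0.5568, -0.5568)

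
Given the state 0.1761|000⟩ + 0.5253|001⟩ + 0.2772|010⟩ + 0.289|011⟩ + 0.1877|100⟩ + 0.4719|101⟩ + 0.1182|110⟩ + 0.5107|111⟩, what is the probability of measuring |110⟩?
0.01397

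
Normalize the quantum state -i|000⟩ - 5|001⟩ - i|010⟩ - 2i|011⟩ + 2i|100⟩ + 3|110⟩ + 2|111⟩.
-0.1443i|000⟩ - 0.7217|001⟩ - 0.1443i|010⟩ - 0.2887i|011⟩ + 0.2887i|100⟩ + 0.433|110⟩ + 0.2887|111⟩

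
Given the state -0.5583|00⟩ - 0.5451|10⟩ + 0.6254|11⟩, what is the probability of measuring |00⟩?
0.3117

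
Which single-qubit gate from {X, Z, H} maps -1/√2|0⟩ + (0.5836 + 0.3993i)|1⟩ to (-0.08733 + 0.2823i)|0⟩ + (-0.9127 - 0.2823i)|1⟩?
H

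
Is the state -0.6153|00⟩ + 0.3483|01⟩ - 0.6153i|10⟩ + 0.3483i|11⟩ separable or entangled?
Separable

Writing the state as a|00⟩ + b|01⟩ + c|10⟩ + d|11⟩, it is a product state iff ad − bc = 0.
Here (a, b, c, d) = (-0.6153, 0.3483, -0.6153i, 0.3483i): ad − bc = (-0.6153)(0.3483i) − (0.3483)(-0.6153i) = 0, so the state is separable.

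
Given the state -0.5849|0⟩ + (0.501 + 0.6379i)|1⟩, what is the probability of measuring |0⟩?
0.3421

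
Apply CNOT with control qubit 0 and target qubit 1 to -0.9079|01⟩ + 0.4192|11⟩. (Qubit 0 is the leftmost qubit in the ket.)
-0.9079|01⟩ + 0.4192|10⟩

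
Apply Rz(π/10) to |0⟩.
(0.9877 - 0.1564i)|0⟩

Rz(π/10) = [[e^(−iθ/2), 0], [0, e^(iθ/2)]] with e^(±iθ/2) = cos(θ/2) ± i·sin(θ/2); θ = π/10, cos(θ/2) ≈ 0.987688, sin(θ/2) ≈ 0.156434.
With a = amp(|0⟩) = 1 and b = amp(|1⟩) = 0:
new amp(|0⟩) = (0.987688 - 0.156434i)·a = (0.9877 - 0.1564i)
new amp(|1⟩) = (0.987688 + 0.156434i)·b = 0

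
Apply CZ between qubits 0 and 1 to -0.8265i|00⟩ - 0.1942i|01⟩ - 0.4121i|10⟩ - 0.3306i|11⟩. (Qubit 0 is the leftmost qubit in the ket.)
-0.8265i|00⟩ - 0.1942i|01⟩ - 0.4121i|10⟩ + 0.3306i|11⟩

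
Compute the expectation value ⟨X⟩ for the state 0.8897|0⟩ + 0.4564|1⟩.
0.8121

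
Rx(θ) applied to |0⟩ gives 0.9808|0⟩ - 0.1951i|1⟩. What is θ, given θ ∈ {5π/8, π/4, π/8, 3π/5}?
π/8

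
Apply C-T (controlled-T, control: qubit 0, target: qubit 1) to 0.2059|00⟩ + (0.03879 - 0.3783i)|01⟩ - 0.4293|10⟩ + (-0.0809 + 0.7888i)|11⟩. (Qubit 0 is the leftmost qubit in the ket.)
0.2059|00⟩ + (0.03879 - 0.3783i)|01⟩ - 0.4293|10⟩ + (-0.615 + 0.5006i)|11⟩

C-T leaves the control-|0⟩ kets |00⟩, |01⟩ unchanged and applies T to qubit 1 on the control-|1⟩ pair (|10⟩, |11⟩).
T = [[1, 0], [0, (1/√2 + (1/√2)i)]].
With a = amp(|10⟩) = -0.4293 and b = amp(|11⟩) = (-0.0809 + 0.7888i):
new amp(|10⟩) = (1)·a = -0.4293
new amp(|11⟩) = (1/√2 + (1/√2)i)·b = (-0.615 + 0.5006i)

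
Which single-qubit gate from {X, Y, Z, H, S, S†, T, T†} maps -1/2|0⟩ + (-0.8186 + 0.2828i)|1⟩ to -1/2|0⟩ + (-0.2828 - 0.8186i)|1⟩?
S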